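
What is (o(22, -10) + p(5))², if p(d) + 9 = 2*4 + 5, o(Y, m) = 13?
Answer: 289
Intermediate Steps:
p(d) = 4 (p(d) = -9 + (2*4 + 5) = -9 + (8 + 5) = -9 + 13 = 4)
(o(22, -10) + p(5))² = (13 + 4)² = 17² = 289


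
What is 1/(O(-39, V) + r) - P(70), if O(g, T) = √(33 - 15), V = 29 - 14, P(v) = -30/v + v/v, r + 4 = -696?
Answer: -982414/1714937 - 3*√2/489982 ≈ -0.57287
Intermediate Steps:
r = -700 (r = -4 - 696 = -700)
P(v) = 1 - 30/v (P(v) = -30/v + 1 = 1 - 30/v)
V = 15
O(g, T) = 3*√2 (O(g, T) = √18 = 3*√2)
1/(O(-39, V) + r) - P(70) = 1/(3*√2 - 700) - (-30 + 70)/70 = 1/(-700 + 3*√2) - 40/70 = 1/(-700 + 3*√2) - 1*4/7 = 1/(-700 + 3*√2) - 4/7 = -4/7 + 1/(-700 + 3*√2)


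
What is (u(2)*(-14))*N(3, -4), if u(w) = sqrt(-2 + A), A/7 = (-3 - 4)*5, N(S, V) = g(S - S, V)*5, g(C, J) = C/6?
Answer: 0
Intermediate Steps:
g(C, J) = C/6 (g(C, J) = C*(1/6) = C/6)
N(S, V) = 0 (N(S, V) = ((S - S)/6)*5 = ((1/6)*0)*5 = 0*5 = 0)
A = -245 (A = 7*((-3 - 4)*5) = 7*(-7*5) = 7*(-35) = -245)
u(w) = I*sqrt(247) (u(w) = sqrt(-2 - 245) = sqrt(-247) = I*sqrt(247))
(u(2)*(-14))*N(3, -4) = ((I*sqrt(247))*(-14))*0 = -14*I*sqrt(247)*0 = 0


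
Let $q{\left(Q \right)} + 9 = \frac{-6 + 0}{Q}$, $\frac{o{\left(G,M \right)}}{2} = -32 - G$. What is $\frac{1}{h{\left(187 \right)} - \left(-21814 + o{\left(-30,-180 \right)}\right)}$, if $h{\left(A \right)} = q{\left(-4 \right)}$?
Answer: $\frac{2}{43621} \approx 4.5849 \cdot 10^{-5}$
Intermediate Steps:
$o{\left(G,M \right)} = -64 - 2 G$ ($o{\left(G,M \right)} = 2 \left(-32 - G\right) = -64 - 2 G$)
$q{\left(Q \right)} = -9 - \frac{6}{Q}$ ($q{\left(Q \right)} = -9 + \frac{-6 + 0}{Q} = -9 - \frac{6}{Q}$)
$h{\left(A \right)} = - \frac{15}{2}$ ($h{\left(A \right)} = -9 - \frac{6}{-4} = -9 - - \frac{3}{2} = -9 + \frac{3}{2} = - \frac{15}{2}$)
$\frac{1}{h{\left(187 \right)} - \left(-21814 + o{\left(-30,-180 \right)}\right)} = \frac{1}{- \frac{15}{2} + \left(21814 - \left(-64 - -60\right)\right)} = \frac{1}{- \frac{15}{2} + \left(21814 - \left(-64 + 60\right)\right)} = \frac{1}{- \frac{15}{2} + \left(21814 - -4\right)} = \frac{1}{- \frac{15}{2} + \left(21814 + 4\right)} = \frac{1}{- \frac{15}{2} + 21818} = \frac{1}{\frac{43621}{2}} = \frac{2}{43621}$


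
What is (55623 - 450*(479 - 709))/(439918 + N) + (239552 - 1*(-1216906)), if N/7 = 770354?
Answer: 2831546657497/1944132 ≈ 1.4565e+6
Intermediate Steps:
N = 5392478 (N = 7*770354 = 5392478)
(55623 - 450*(479 - 709))/(439918 + N) + (239552 - 1*(-1216906)) = (55623 - 450*(479 - 709))/(439918 + 5392478) + (239552 - 1*(-1216906)) = (55623 - 450*(-230))/5832396 + (239552 + 1216906) = (55623 + 103500)*(1/5832396) + 1456458 = 159123*(1/5832396) + 1456458 = 53041/1944132 + 1456458 = 2831546657497/1944132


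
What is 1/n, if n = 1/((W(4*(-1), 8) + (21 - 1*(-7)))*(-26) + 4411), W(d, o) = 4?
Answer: 3579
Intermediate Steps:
n = 1/3579 (n = 1/((4 + (21 - 1*(-7)))*(-26) + 4411) = 1/((4 + (21 + 7))*(-26) + 4411) = 1/((4 + 28)*(-26) + 4411) = 1/(32*(-26) + 4411) = 1/(-832 + 4411) = 1/3579 ≈ 0.00027941)
1/n = 1/(1/3579) = 3579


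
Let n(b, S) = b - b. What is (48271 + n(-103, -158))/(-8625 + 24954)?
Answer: 48271/16329 ≈ 2.9562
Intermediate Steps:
n(b, S) = 0
(48271 + n(-103, -158))/(-8625 + 24954) = (48271 + 0)/(-8625 + 24954) = 48271/16329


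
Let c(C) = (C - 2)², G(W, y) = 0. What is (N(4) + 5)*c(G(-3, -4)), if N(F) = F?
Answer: 36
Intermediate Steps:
c(C) = (-2 + C)²
(N(4) + 5)*c(G(-3, -4)) = (4 + 5)*(-2 + 0)² = 9*(-2)² = 9*4 = 36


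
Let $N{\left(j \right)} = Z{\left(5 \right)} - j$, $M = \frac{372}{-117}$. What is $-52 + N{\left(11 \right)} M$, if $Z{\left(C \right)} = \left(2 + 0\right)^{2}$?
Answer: $- \frac{1160}{39} \approx -29.744$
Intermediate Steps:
$Z{\left(C \right)} = 4$ ($Z{\left(C \right)} = 2^{2} = 4$)
$M = - \frac{124}{39}$ ($M = 372 \left(- \frac{1}{117}\right) = - \frac{124}{39} \approx -3.1795$)
$N{\left(j \right)} = 4 - j$
$-52 + N{\left(11 \right)} M = -52 + \left(4 - 11\right) \left(- \frac{124}{39}\right) = -52 - - \frac{868}{39} = -52 + \frac{868}{39} = - \frac{1160}{39}$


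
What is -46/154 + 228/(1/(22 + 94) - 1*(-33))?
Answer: 278347/42119 ≈ 6.6086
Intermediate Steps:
-46/154 + 228/(1/(22 + 94) - 1*(-33)) = -46*1/154 + 228/(1/116 + 33) = -23/77 + 228/(1/116 + 33) = -23/77 + 228/(3829/116) = -23/77 + 228*(116/3829) = -23/77 + 26448/3829 = 278347/42119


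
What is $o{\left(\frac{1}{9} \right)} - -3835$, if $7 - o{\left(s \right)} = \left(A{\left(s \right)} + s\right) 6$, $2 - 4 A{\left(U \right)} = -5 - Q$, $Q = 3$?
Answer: $\frac{11479}{3} \approx 3826.3$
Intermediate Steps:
$A{\left(U \right)} = \frac{5}{2}$ ($A{\left(U \right)} = \frac{1}{2} - \frac{-5 - 3}{4} = \frac{1}{2} - -2 = \frac{1}{2} + 2 = \frac{5}{2}$)
$o{\left(s \right)} = -8 - 6 s$ ($o{\left(s \right)} = 7 - \left(\frac{5}{2} + s\right) 6 = 7 - \left(15 + 6 s\right) = -8 - 6 s$)
$o{\left(\frac{1}{9} \right)} - -3835 = \left(-8 - \frac{6}{9}\right) - -3835 = \left(-8 - \frac{2}{3}\right) + 3835 = - \frac{26}{3} + 3835 = \frac{11479}{3}$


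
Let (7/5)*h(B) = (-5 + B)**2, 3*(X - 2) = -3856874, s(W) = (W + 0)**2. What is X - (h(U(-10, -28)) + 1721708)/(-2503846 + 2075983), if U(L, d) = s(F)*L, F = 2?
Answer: -1283493511705/998347 ≈ -1.2856e+6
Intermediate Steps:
s(W) = W**2
X = -3856868/3 (X = 2 + (1/3)*(-3856874) = 2 - 3856874/3 = -3856868/3 ≈ -1.2856e+6)
U(L, d) = 4*L (U(L, d) = 2**2*L = 4*L)
h(B) = 5*(-5 + B)**2/7
X - (h(U(-10, -28)) + 1721708)/(-2503846 + 2075983) = -3856868/3 - (5*(-5 + 4*(-10))**2/7 + 1721708)/(-2503846 + 2075983) = -3856868/3 - (5*(-5 - 40)**2/7 + 1721708)/(-427863) = -3856868/3 - ((5/7)*(-45)**2 + 1721708)*(-1)/427863 = -3856868/3 - ((5/7)*2025 + 1721708)*(-1)/427863 = -3856868/3 - (10125/7 + 1721708)*(-1)/427863 = -3856868/3 - 12062081*(-1)/(7*427863) = -3856868/3 - 1*(-12062081/2995041) = -3856868/3 + 12062081/2995041 = -1283493511705/998347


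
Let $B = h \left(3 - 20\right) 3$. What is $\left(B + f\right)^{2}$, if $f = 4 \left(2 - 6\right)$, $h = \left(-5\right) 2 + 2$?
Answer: $153664$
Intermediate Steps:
$h = -8$ ($h = -10 + 2 = -8$)
$f = -16$ ($f = 4 \left(-4\right) = -16$)
$B = 408$ ($B = - 8 \left(3 - 20\right) 3 = \left(-8\right) \left(-17\right) 3 = 136 \cdot 3 = 408$)
$\left(B + f\right)^{2} = \left(408 - 16\right)^{2} = 392^{2} = 153664$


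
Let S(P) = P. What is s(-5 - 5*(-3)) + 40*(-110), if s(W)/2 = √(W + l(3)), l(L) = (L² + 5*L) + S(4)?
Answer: -4400 + 2*√38 ≈ -4387.7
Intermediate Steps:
l(L) = 4 + L² + 5*L (l(L) = (L² + 5*L) + 4 = 4 + L² + 5*L)
s(W) = 2*√(28 + W) (s(W) = 2*√(W + (4 + 3² + 5*3)) = 2*√(W + (4 + 9 + 15)) = 2*√(W + 28) = 2*√(28 + W))
s(-5 - 5*(-3)) + 40*(-110) = 2*√(28 + (-5 - 5*(-3))) + 40*(-110) = 2*√(28 + (-5 + 15)) - 4400 = 2*√(28 + 10) - 4400 = 2*√38 - 4400 = -4400 + 2*√38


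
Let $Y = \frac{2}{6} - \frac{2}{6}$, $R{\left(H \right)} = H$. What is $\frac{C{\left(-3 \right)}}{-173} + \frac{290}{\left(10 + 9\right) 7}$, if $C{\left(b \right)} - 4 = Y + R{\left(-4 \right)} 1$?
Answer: $\frac{290}{133} \approx 2.1805$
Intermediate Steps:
$Y = 0$ ($Y = 2 \cdot \frac{1}{6} - \frac{1}{3} = \frac{1}{3} - \frac{1}{3} = 0$)
$C{\left(b \right)} = 0$ ($C{\left(b \right)} = 4 + \left(0 - 4\right) = 4 - 4 = 0$)
$\frac{C{\left(-3 \right)}}{-173} + \frac{290}{\left(10 + 9\right) 7} = \frac{0}{-173} + \frac{290}{\left(10 + 9\right) 7} = 0 \left(- \frac{1}{173}\right) + \frac{290}{19 \cdot 7} = 0 + \frac{290}{133} = \frac{290}{133}$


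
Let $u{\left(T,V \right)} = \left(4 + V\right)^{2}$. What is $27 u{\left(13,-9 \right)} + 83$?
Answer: $758$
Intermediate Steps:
$27 u{\left(13,-9 \right)} + 83 = 27 \left(4 - 9\right)^{2} + 83 = 27 \left(-5\right)^{2} + 83 = 27 \cdot 25 + 83 = 675 + 83 = 758$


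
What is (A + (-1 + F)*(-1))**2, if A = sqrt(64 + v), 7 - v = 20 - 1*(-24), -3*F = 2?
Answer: 268/9 + 10*sqrt(3) ≈ 47.098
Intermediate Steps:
F = -2/3 (F = -1/3*2 = -2/3 ≈ -0.66667)
v = -37 (v = 7 - (20 - 1*(-24)) = 7 - (20 + 24) = 7 - 1*44 = 7 - 44 = -37)
A = 3*sqrt(3) (A = sqrt(64 - 37) = sqrt(27) = 3*sqrt(3) ≈ 5.1962)
(A + (-1 + F)*(-1))**2 = (3*sqrt(3) + (-1 - 2/3)*(-1))**2 = (3*sqrt(3) - 5/3*(-1))**2 = (3*sqrt(3) + 5/3)**2 = (5/3 + 3*sqrt(3))**2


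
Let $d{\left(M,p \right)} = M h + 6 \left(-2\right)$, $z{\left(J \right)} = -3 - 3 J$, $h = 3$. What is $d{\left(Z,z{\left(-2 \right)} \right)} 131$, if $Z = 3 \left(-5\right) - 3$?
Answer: $-8646$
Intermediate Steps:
$Z = -18$ ($Z = -15 - 3 = -18$)
$d{\left(M,p \right)} = -12 + 3 M$ ($d{\left(M,p \right)} = M 3 + 6 \left(-2\right) = 3 M - 12 = -12 + 3 M$)
$d{\left(Z,z{\left(-2 \right)} \right)} 131 = \left(-12 + 3 \left(-18\right)\right) 131 = \left(-12 - 54\right) 131 = \left(-66\right) 131 = -8646$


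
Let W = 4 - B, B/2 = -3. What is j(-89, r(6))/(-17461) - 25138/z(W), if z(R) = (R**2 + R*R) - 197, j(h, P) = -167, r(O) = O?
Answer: -438934117/52383 ≈ -8379.3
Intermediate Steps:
B = -6 (B = 2*(-3) = -6)
W = 10 (W = 4 - 1*(-6) = 4 + 6 = 10)
z(R) = -197 + 2*R**2 (z(R) = (R**2 + R**2) - 197 = 2*R**2 - 197 = -197 + 2*R**2)
j(-89, r(6))/(-17461) - 25138/z(W) = -167/(-17461) - 25138/(-197 + 2*10**2) = -167*(-1/17461) - 25138/(-197 + 2*100) = 167/17461 - 25138/(-197 + 200) = 167/17461 - 25138/3 = -438934117/52383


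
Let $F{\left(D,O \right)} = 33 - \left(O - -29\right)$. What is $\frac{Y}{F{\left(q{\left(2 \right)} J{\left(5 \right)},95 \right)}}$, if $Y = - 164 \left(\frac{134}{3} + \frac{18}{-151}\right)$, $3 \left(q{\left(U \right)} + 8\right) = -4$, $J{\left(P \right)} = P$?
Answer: $\frac{3309520}{41223} \approx 80.283$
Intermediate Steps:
$q{\left(U \right)} = - \frac{28}{3}$ ($q{\left(U \right)} = -8 + \frac{1}{3} \left(-4\right) = -8 - \frac{4}{3} = - \frac{28}{3}$)
$F{\left(D,O \right)} = 4 - O$ ($F{\left(D,O \right)} = 33 - \left(O + 29\right) = 33 - \left(29 + O\right) = 4 - O$)
$Y = - \frac{3309520}{453}$ ($Y = - 164 \left(134 \cdot \frac{1}{3} + 18 \left(- \frac{1}{151}\right)\right) = - 164 \left(\frac{134}{3} - \frac{18}{151}\right) = \left(-164\right) \frac{20180}{453} = - \frac{3309520}{453} \approx -7305.8$)
$\frac{Y}{F{\left(q{\left(2 \right)} J{\left(5 \right)},95 \right)}} = - \frac{3309520}{453 \left(4 - 95\right)} = - \frac{3309520}{453 \left(-91\right)} = \left(- \frac{3309520}{453}\right) \left(- \frac{1}{91}\right) = \frac{3309520}{41223}$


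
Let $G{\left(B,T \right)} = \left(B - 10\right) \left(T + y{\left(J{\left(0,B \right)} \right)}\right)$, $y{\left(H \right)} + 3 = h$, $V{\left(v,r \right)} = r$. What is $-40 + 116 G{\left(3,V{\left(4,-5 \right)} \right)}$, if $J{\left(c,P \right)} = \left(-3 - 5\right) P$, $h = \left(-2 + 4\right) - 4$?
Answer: $8080$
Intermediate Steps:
$h = -2$ ($h = 2 - 4 = -2$)
$J{\left(c,P \right)} = - 8 P$ ($J{\left(c,P \right)} = \left(-3 - 5\right) P = - 8 P$)
$y{\left(H \right)} = -5$ ($y{\left(H \right)} = -3 - 2 = -5$)
$G{\left(B,T \right)} = \left(-10 + B\right) \left(-5 + T\right)$ ($G{\left(B,T \right)} = \left(B - 10\right) \left(T - 5\right) = \left(-10 + B\right) \left(-5 + T\right)$)
$-40 + 116 G{\left(3,V{\left(4,-5 \right)} \right)} = -40 + 116 \left(50 - -50 - 15 + 3 \left(-5\right)\right) = -40 + 116 \left(50 + 50 - 15 - 15\right) = -40 + 116 \cdot 70 = -40 + 8120 = 8080$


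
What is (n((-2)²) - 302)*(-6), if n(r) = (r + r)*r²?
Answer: 1044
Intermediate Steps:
n(r) = 2*r³ (n(r) = (2*r)*r² = 2*r³)
(n((-2)²) - 302)*(-6) = (2*((-2)²)³ - 302)*(-6) = (2*4³ - 302)*(-6) = (2*64 - 302)*(-6) = (128 - 302)*(-6) = -174*(-6) = 1044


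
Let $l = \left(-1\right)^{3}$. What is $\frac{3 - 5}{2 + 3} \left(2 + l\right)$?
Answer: $- \frac{2}{5} \approx -0.4$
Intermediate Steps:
$l = -1$
$\frac{3 - 5}{2 + 3} \left(2 + l\right) = \frac{3 - 5}{2 + 3} \left(2 - 1\right) = \frac{1}{5} \left(-2\right) 1 = \left(- \frac{2}{5}\right) 1 = - \frac{2}{5}$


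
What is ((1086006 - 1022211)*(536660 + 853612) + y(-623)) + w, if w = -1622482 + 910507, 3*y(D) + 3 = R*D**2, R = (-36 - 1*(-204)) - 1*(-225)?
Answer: 88742535163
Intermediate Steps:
R = 393 (R = (-36 + 204) + 225 = 168 + 225 = 393)
y(D) = -1 + 131*D**2 (y(D) = -1 + (393*D**2)/3 = -1 + 131*D**2)
w = -711975
((1086006 - 1022211)*(536660 + 853612) + y(-623)) + w = ((1086006 - 1022211)*(536660 + 853612) + (-1 + 131*(-623)**2)) - 711975 = (63795*1390272 + (-1 + 131*388129)) - 711975 = (88692402240 + (-1 + 50844899)) - 711975 = (88692402240 + 50844898) - 711975 = 88743247138 - 711975 = 88742535163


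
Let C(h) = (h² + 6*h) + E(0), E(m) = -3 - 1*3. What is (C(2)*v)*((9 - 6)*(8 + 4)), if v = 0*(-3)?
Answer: 0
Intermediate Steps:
E(m) = -6 (E(m) = -3 - 3 = -6)
v = 0
C(h) = -6 + h² + 6*h (C(h) = (h² + 6*h) - 6 = -6 + h² + 6*h)
(C(2)*v)*((9 - 6)*(8 + 4)) = ((-6 + 2² + 6*2)*0)*((9 - 6)*(8 + 4)) = ((-6 + 4 + 12)*0)*(3*12) = (10*0)*36 = 0*36 = 0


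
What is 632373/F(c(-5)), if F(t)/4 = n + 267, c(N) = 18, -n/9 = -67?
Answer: 210791/1160 ≈ 181.72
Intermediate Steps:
n = 603 (n = -9*(-67) = 603)
F(t) = 3480 (F(t) = 4*(603 + 267) = 4*870 = 3480)
632373/F(c(-5)) = 632373/3480 = 632373*(1/3480) = 210791/1160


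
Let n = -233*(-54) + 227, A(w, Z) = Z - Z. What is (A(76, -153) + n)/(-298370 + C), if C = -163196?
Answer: -12809/461566 ≈ -0.027751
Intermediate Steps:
A(w, Z) = 0
n = 12809 (n = 12582 + 227 = 12809)
(A(76, -153) + n)/(-298370 + C) = (0 + 12809)/(-298370 - 163196) = 12809/(-461566) = 12809*(-1/461566) = -12809/461566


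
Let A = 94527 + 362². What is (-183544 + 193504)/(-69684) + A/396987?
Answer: 980391587/2305303509 ≈ 0.42528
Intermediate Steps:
A = 225571 (A = 94527 + 131044 = 225571)
(-183544 + 193504)/(-69684) + A/396987 = (-183544 + 193504)/(-69684) + 225571/396987 = 9960*(-1/69684) + 225571*(1/396987) = -830/5807 + 225571/396987 = 980391587/2305303509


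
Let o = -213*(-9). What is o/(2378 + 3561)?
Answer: 1917/5939 ≈ 0.32278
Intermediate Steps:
o = 1917
o/(2378 + 3561) = 1917/(2378 + 3561) = 1917/5939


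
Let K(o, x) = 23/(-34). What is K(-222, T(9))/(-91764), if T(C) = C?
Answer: 23/3119976 ≈ 7.3719e-6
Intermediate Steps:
K(o, x) = -23/34 (K(o, x) = 23*(-1/34) = -23/34)
K(-222, T(9))/(-91764) = -23/34/(-91764) = -23/34*(-1/91764) = 23/3119976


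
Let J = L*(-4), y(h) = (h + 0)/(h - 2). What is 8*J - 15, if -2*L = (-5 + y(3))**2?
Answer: 49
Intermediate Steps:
y(h) = h/(-2 + h)
L = -2 (L = -(-5 + 3/(-2 + 3))**2/2 = -(-5 + 3/1)**2/2 = -(-5 + 3*1)**2/2 = -(-5 + 3)**2/2 = -1/2*(-2)**2 = -1/2*4 = -2)
J = 8 (J = -2*(-4) = 8)
8*J - 15 = 8*8 - 15 = 64 - 15 = 49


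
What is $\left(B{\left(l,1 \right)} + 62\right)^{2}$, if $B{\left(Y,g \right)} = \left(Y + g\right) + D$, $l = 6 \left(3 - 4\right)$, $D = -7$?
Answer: $2500$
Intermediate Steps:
$l = -6$ ($l = 6 \left(-1\right) = -6$)
$B{\left(Y,g \right)} = -7 + Y + g$ ($B{\left(Y,g \right)} = \left(Y + g\right) - 7 = -7 + Y + g$)
$\left(B{\left(l,1 \right)} + 62\right)^{2} = \left(\left(-7 - 6 + 1\right) + 62\right)^{2} = \left(-12 + 62\right)^{2} = 50^{2} = 2500$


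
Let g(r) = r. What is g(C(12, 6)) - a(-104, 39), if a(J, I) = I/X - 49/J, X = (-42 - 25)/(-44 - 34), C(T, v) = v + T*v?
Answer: 223853/6968 ≈ 32.126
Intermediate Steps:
X = 67/78 (X = -67/(-78) = -67*(-1/78) = 67/78 ≈ 0.85897)
a(J, I) = -49/J + 78*I/67 (a(J, I) = I/(67/78) - 49/J = I*(78/67) - 49/J = 78*I/67 - 49/J = -49/J + 78*I/67)
g(C(12, 6)) - a(-104, 39) = 6*(1 + 12) - (-49/(-104) + (78/67)*39) = 6*13 - (-49*(-1/104) + 3042/67) = 78 - (49/104 + 3042/67) = 78 - 1*319651/6968 = 78 - 319651/6968 = 223853/6968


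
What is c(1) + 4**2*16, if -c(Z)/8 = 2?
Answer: 240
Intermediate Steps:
c(Z) = -16 (c(Z) = -8*2 = -16)
c(1) + 4**2*16 = -16 + 4**2*16 = -16 + 16*16 = -16 + 256 = 240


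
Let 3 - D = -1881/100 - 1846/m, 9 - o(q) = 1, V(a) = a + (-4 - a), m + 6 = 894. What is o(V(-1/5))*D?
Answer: 530332/2775 ≈ 191.11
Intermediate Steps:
m = 888 (m = -6 + 894 = 888)
V(a) = -4
o(q) = 8 (o(q) = 9 - 1*1 = 9 - 1 = 8)
D = 132583/5550 (D = 3 - (-1881/100 - 1846/888) = 3 - (-1881*1/100 - 1846*1/888) = 3 - (-1881/100 - 923/444) = 3 - 1*(-115933/5550) = 3 + 115933/5550 = 132583/5550 ≈ 23.889)
o(V(-1/5))*D = 8*(132583/5550) = 530332/2775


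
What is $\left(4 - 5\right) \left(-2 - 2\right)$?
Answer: $4$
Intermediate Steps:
$\left(4 - 5\right) \left(-2 - 2\right) = \left(-1\right) \left(-4\right) = 4$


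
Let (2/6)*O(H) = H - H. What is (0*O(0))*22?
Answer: 0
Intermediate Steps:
O(H) = 0 (O(H) = 3*(H - H) = 3*0 = 0)
(0*O(0))*22 = (0*0)*22 = 0*22 = 0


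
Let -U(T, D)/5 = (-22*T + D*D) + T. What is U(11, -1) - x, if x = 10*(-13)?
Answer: 1280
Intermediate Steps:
U(T, D) = -5*D² + 105*T (U(T, D) = -5*((-22*T + D*D) + T) = -5*((-22*T + D²) + T) = -5*((D² - 22*T) + T) = -5*(D² - 21*T) = -5*D² + 105*T)
x = -130
U(11, -1) - x = (-5*(-1)² + 105*11) - 1*(-130) = (-5*1 + 1155) + 130 = (-5 + 1155) + 130 = 1150 + 130 = 1280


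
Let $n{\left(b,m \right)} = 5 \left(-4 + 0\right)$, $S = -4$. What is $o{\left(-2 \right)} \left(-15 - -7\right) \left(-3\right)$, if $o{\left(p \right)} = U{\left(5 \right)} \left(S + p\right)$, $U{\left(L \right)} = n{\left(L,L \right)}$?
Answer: $2880$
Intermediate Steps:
$n{\left(b,m \right)} = -20$ ($n{\left(b,m \right)} = 5 \left(-4\right) = -20$)
$U{\left(L \right)} = -20$
$o{\left(p \right)} = 80 - 20 p$ ($o{\left(p \right)} = - 20 \left(-4 + p\right) = 80 - 20 p$)
$o{\left(-2 \right)} \left(-15 - -7\right) \left(-3\right) = \left(80 - -40\right) \left(-15 - -7\right) \left(-3\right) = \left(80 + 40\right) \left(-15 + 7\right) \left(-3\right) = 120 \left(-8\right) \left(-3\right) = \left(-960\right) \left(-3\right) = 2880$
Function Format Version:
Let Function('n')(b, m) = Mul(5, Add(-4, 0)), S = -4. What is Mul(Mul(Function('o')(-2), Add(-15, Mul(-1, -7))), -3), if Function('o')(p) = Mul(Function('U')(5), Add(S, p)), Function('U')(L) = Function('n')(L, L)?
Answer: 2880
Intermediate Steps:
Function('n')(b, m) = -20 (Function('n')(b, m) = Mul(5, -4) = -20)
Function('U')(L) = -20
Function('o')(p) = Add(80, Mul(-20, p)) (Function('o')(p) = Mul(-20, Add(-4, p)) = Add(80, Mul(-20, p)))
Mul(Mul(Function('o')(-2), Add(-15, Mul(-1, -7))), -3) = Mul(Mul(Add(80, Mul(-20, -2)), Add(-15, Mul(-1, -7))), -3) = Mul(Mul(Add(80, 40), Add(-15, 7)), -3) = Mul(Mul(120, -8), -3) = Mul(-960, -3) = 2880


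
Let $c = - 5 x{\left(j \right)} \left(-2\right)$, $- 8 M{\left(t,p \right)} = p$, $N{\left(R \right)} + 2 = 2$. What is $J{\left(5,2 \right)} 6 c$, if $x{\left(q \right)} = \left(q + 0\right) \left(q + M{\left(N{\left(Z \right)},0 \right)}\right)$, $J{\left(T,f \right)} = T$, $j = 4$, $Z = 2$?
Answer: $4800$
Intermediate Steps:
$N{\left(R \right)} = 0$ ($N{\left(R \right)} = -2 + 2 = 0$)
$M{\left(t,p \right)} = - \frac{p}{8}$
$x{\left(q \right)} = q^{2}$ ($x{\left(q \right)} = \left(q + 0\right) \left(q - 0\right) = q \left(q + 0\right) = q q = q^{2}$)
$c = 160$ ($c = - 5 \cdot 4^{2} \left(-2\right) = \left(-5\right) 16 \left(-2\right) = \left(-80\right) \left(-2\right) = 160$)
$J{\left(5,2 \right)} 6 c = 5 \cdot 6 \cdot 160 = 30 \cdot 160 = 4800$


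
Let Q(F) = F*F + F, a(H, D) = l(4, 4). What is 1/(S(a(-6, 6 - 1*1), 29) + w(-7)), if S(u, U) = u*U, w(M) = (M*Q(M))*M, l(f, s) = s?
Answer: 1/2174 ≈ 0.00045998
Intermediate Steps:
a(H, D) = 4
Q(F) = F + F² (Q(F) = F² + F = F + F²)
w(M) = M³*(1 + M) (w(M) = (M*(M*(1 + M)))*M = (M²*(1 + M))*M = M³*(1 + M))
S(u, U) = U*u
1/(S(a(-6, 6 - 1*1), 29) + w(-7)) = 1/(29*4 + (-7)³*(1 - 7)) = 1/(116 - 343*(-6)) = 1/(116 + 2058) = 1/2174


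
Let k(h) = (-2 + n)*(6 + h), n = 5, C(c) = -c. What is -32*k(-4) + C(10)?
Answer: -202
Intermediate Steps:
k(h) = 18 + 3*h (k(h) = (-2 + 5)*(6 + h) = 3*(6 + h) = 18 + 3*h)
-32*k(-4) + C(10) = -32*(18 + 3*(-4)) - 1*10 = -32*(18 - 12) - 10 = -32*6 - 10 = -192 - 10 = -202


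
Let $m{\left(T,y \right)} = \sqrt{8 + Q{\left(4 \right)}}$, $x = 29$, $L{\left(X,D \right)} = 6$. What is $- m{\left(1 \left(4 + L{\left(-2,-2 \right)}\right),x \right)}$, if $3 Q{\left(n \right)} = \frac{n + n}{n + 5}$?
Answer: $- \frac{4 \sqrt{42}}{9} \approx -2.8803$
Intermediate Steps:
$Q{\left(n \right)} = \frac{2 n}{3 \left(5 + n\right)}$ ($Q{\left(n \right)} = \frac{\left(n + n\right) \frac{1}{n + 5}}{3} = \frac{2 n \frac{1}{5 + n}}{3} = \frac{2 n}{3 \left(5 + n\right)}$)
$m{\left(T,y \right)} = \frac{4 \sqrt{42}}{9}$ ($m{\left(T,y \right)} = \sqrt{8 + \frac{2}{3} \cdot 4 \frac{1}{5 + 4}} = \sqrt{8 + \frac{2}{3} \cdot 4 \cdot \frac{1}{9}} = \sqrt{8 + \frac{8}{27}} = \sqrt{\frac{224}{27}} = \frac{4 \sqrt{42}}{9}$)
$- m{\left(1 \left(4 + L{\left(-2,-2 \right)}\right),x \right)} = - \frac{4 \sqrt{42}}{9}$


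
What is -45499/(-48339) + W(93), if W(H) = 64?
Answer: 3139195/48339 ≈ 64.941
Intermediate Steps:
-45499/(-48339) + W(93) = -45499/(-48339) + 64 = -45499*(-1/48339) + 64 = 45499/48339 + 64 = 3139195/48339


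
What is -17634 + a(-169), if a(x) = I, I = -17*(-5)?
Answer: -17549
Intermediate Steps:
I = 85
a(x) = 85
-17634 + a(-169) = -17634 + 85 = -17549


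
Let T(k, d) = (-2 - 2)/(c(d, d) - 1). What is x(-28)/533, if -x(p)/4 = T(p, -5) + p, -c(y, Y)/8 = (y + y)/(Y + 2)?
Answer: 9248/44239 ≈ 0.20905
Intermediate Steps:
c(y, Y) = -16*y/(2 + Y) (c(y, Y) = -8*(y + y)/(Y + 2) = -8*2*y/(2 + Y) = -16*y/(2 + Y))
T(k, d) = -4/(-1 - 16*d/(2 + d)) (T(k, d) = (-2 - 2)/(-16*d/(2 + d) - 1) = -4/(-1 - 16*d/(2 + d)))
x(p) = -48/83 - 4*p (x(p) = -4*(4*(2 - 5)/(2 + 17*(-5)) + p) = -4*(4*(-3)/(2 - 85) + p) = -4*(4*(-3)/(-83) + p) = -4*(4*(-1/83)*(-3) + p) = -4*(12/83 + p) = -48/83 - 4*p)
x(-28)/533 = (-48/83 - 4*(-28))/533 = (-48/83 + 112)*(1/533) = (9248/83)*(1/533) = 9248/44239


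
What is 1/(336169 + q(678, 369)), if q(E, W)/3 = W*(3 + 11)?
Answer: 1/351667 ≈ 2.8436e-6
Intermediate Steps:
q(E, W) = 42*W (q(E, W) = 3*(W*(3 + 11)) = 3*(W*14) = 3*(14*W) = 42*W)
1/(336169 + q(678, 369)) = 1/(336169 + 42*369) = 1/(336169 + 15498) = 1/351667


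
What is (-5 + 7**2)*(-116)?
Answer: -5104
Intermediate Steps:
(-5 + 7**2)*(-116) = (-5 + 49)*(-116) = 44*(-116) = -5104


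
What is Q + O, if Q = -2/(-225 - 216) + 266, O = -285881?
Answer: -125956213/441 ≈ -2.8562e+5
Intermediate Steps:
Q = 117308/441 (Q = -2/(-441) + 266 = -2*(-1/441) + 266 = 2/441 + 266 = 117308/441 ≈ 266.00)
Q + O = 117308/441 - 285881 = -125956213/441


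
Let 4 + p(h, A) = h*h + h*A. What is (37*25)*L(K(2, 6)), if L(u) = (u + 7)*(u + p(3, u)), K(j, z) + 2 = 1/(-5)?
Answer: -16872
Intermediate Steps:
K(j, z) = -11/5 (K(j, z) = -2 + 1/(-5) = -2 - ⅕ = -11/5)
p(h, A) = -4 + h² + A*h (p(h, A) = -4 + (h*h + h*A) = -4 + (h² + A*h) = -4 + h² + A*h)
L(u) = (5 + 4*u)*(7 + u) (L(u) = (u + 7)*(u + (-4 + 3² + u*3)) = (7 + u)*(u + (-4 + 9 + 3*u)) = (7 + u)*(u + (5 + 3*u)) = (7 + u)*(5 + 4*u) = (5 + 4*u)*(7 + u))
(37*25)*L(K(2, 6)) = (37*25)*(35 + 4*(-11/5)² + 33*(-11/5)) = 925*(35 + 4*(121/25) - 363/5) = 925*(35 + 484/25 - 363/5) = 925*(-456/25) = -16872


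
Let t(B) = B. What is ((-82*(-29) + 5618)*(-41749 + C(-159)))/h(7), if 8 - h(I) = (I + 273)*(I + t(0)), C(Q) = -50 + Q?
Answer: 41937021/244 ≈ 1.7187e+5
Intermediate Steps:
h(I) = 8 - I*(273 + I) (h(I) = 8 - (I + 273)*(I + 0) = 8 - (273 + I)*I = 8 - I*(273 + I))
((-82*(-29) + 5618)*(-41749 + C(-159)))/h(7) = ((-82*(-29) + 5618)*(-41749 + (-50 - 159)))/(8 - 1*7² - 273*7) = ((2378 + 5618)*(-41749 - 209))/(8 - 1*49 - 1911) = (7996*(-41958))/(8 - 49 - 1911) = -335496168/(-1952) = -335496168*(-1/1952) = 41937021/244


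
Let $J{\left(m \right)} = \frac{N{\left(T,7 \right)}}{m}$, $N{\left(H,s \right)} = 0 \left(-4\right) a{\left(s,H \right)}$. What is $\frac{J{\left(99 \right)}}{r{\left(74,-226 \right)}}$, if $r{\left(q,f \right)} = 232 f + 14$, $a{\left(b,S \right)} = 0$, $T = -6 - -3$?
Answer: $0$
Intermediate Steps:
$T = -3$ ($T = -6 + 3 = -3$)
$r{\left(q,f \right)} = 14 + 232 f$
$N{\left(H,s \right)} = 0$ ($N{\left(H,s \right)} = 0 \left(-4\right) 0 = 0 \cdot 0 = 0$)
$J{\left(m \right)} = 0$ ($J{\left(m \right)} = \frac{0}{m} = 0$)
$\frac{J{\left(99 \right)}}{r{\left(74,-226 \right)}} = \frac{0}{14 + 232 \left(-226\right)} = \frac{0}{14 - 52432} = \frac{0}{-52418} = 0 \left(- \frac{1}{52418}\right) = 0$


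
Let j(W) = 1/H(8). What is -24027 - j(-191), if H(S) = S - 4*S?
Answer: -576647/24 ≈ -24027.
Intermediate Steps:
H(S) = -3*S
j(W) = -1/24 (j(W) = 1/(-3*8) = 1/(-24) = -1/24)
-24027 - j(-191) = -24027 - 1*(-1/24) = -24027 + 1/24 = -576647/24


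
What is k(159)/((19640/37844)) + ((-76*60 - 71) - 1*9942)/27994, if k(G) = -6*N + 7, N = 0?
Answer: 445601302/34362635 ≈ 12.968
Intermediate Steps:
k(G) = 7 (k(G) = -6*0 + 7 = 0 + 7 = 7)
k(159)/((19640/37844)) + ((-76*60 - 71) - 1*9942)/27994 = 7/((19640/37844)) + ((-76*60 - 71) - 1*9942)/27994 = 7/((19640*(1/37844))) + ((-4560 - 71) - 9942)*(1/27994) = 7/(4910/9461) + (-4631 - 9942)*(1/27994) = 7*(9461/4910) - 14573*1/27994 = 66227/4910 - 14573/27994 = 445601302/34362635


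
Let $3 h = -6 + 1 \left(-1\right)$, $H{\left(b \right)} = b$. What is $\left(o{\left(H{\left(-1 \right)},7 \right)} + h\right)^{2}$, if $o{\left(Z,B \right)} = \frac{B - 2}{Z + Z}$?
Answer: $\frac{841}{36} \approx 23.361$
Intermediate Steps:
$o{\left(Z,B \right)} = \frac{-2 + B}{2 Z}$
$h = - \frac{7}{3}$ ($h = \frac{-6 + 1 \left(-1\right)}{3} = \frac{-6 - 1}{3} = \frac{1}{3} \left(-7\right) = - \frac{7}{3} \approx -2.3333$)
$\left(o{\left(H{\left(-1 \right)},7 \right)} + h\right)^{2} = \left(\frac{-2 + 7}{2 \left(-1\right)} - \frac{7}{3}\right)^{2} = \left(\frac{1}{2} \left(-1\right) 5 - \frac{7}{3}\right)^{2} = \left(- \frac{5}{2} - \frac{7}{3}\right)^{2} = \left(- \frac{29}{6}\right)^{2} = \frac{841}{36}$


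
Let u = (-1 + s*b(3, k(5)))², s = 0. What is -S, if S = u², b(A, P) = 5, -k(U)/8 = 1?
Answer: -1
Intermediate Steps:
k(U) = -8 (k(U) = -8*1 = -8)
u = 1 (u = (-1 + 0*5)² = (-1 + 0)² = (-1)² = 1)
S = 1 (S = 1² = 1)
-S = -1*1 = -1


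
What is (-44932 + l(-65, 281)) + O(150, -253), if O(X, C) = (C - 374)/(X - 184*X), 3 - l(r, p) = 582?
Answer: -416425441/9150 ≈ -45511.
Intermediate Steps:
l(r, p) = -579 (l(r, p) = 3 - 1*582 = 3 - 582 = -579)
O(X, C) = -(-374 + C)/(183*X) (O(X, C) = (-374 + C)/((-183*X)) = (-374 + C)*(-1/(183*X)) = -(-374 + C)/(183*X))
(-44932 + l(-65, 281)) + O(150, -253) = (-44932 - 579) + (1/183)*(374 - 1*(-253))/150 = -45511 + (1/183)*(1/150)*(374 + 253) = -45511 + (1/183)*(1/150)*627 = -45511 + 209/9150 = -416425441/9150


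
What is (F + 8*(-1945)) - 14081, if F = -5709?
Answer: -35350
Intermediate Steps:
(F + 8*(-1945)) - 14081 = (-5709 + 8*(-1945)) - 14081 = (-5709 - 15560) - 14081 = -21269 - 14081 = -35350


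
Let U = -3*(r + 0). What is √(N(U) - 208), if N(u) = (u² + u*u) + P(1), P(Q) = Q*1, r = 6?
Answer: 21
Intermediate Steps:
P(Q) = Q
U = -18 (U = -3*(6 + 0) = -3*6 = -18)
N(u) = 1 + 2*u² (N(u) = (u² + u*u) + 1 = (u² + u²) + 1 = 2*u² + 1 = 1 + 2*u²)
√(N(U) - 208) = √((1 + 2*(-18)²) - 208) = √((1 + 2*324) - 208) = √((1 + 648) - 208) = √(649 - 208) = √441 = 21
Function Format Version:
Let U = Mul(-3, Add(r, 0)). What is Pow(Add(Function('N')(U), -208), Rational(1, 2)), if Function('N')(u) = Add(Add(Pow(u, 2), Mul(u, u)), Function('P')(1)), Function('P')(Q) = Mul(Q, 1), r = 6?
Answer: 21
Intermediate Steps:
Function('P')(Q) = Q
U = -18 (U = Mul(-3, Add(6, 0)) = Mul(-3, 6) = -18)
Function('N')(u) = Add(1, Mul(2, Pow(u, 2))) (Function('N')(u) = Add(Add(Pow(u, 2), Mul(u, u)), 1) = Add(Add(Pow(u, 2), Pow(u, 2)), 1) = Add(Mul(2, Pow(u, 2)), 1) = Add(1, Mul(2, Pow(u, 2))))
Pow(Add(Function('N')(U), -208), Rational(1, 2)) = Pow(Add(Add(1, Mul(2, Pow(-18, 2))), -208), Rational(1, 2)) = Pow(Add(Add(1, Mul(2, 324)), -208), Rational(1, 2)) = Pow(Add(Add(1, 648), -208), Rational(1, 2)) = Pow(Add(649, -208), Rational(1, 2)) = Pow(441, Rational(1, 2)) = 21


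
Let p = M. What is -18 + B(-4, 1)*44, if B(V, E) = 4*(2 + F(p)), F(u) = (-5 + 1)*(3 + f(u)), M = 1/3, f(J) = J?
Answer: -6038/3 ≈ -2012.7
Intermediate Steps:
M = ⅓ ≈ 0.33333
p = ⅓ ≈ 0.33333
F(u) = -12 - 4*u (F(u) = (-5 + 1)*(3 + u) = -4*(3 + u) = -12 - 4*u)
B(V, E) = -136/3 (B(V, E) = 4*(2 + (-12 - 4*⅓)) = 4*(2 + (-12 - 4/3)) = 4*(2 - 40/3) = 4*(-34/3) = -136/3)
-18 + B(-4, 1)*44 = -18 - 136/3*44 = -18 - 5984/3 = -6038/3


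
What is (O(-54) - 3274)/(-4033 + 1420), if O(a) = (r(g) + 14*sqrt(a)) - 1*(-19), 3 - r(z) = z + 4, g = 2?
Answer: 1086/871 - 14*I*sqrt(6)/871 ≈ 1.2468 - 0.039372*I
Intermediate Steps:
r(z) = -1 - z (r(z) = 3 - (z + 4) = 3 - (4 + z) = 3 + (-4 - z) = -1 - z)
O(a) = 16 + 14*sqrt(a) (O(a) = ((-1 - 1*2) + 14*sqrt(a)) - 1*(-19) = ((-1 - 2) + 14*sqrt(a)) + 19 = (-3 + 14*sqrt(a)) + 19 = 16 + 14*sqrt(a))
(O(-54) - 3274)/(-4033 + 1420) = ((16 + 14*sqrt(-54)) - 3274)/(-4033 + 1420) = ((16 + 14*(3*I*sqrt(6))) - 3274)/(-2613) = ((16 + 42*I*sqrt(6)) - 3274)*(-1/2613) = (-3258 + 42*I*sqrt(6))*(-1/2613) = 1086/871 - 14*I*sqrt(6)/871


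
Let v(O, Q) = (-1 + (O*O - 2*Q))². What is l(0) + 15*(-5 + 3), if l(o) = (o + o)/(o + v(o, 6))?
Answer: -30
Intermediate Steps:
v(O, Q) = (-1 + O² - 2*Q)² (v(O, Q) = (-1 + (O² - 2*Q))² = (-1 + O² - 2*Q)²)
l(o) = 2*o/(o + (13 - o²)²) (l(o) = (o + o)/(o + (1 - o² + 2*6)²) = (2*o)/(o + (1 - o² + 12)²) = (2*o)/(o + (13 - o²)²) = 2*o/(o + (13 - o²)²))
l(0) + 15*(-5 + 3) = 2*0/(0 + (-13 + 0²)²) + 15*(-5 + 3) = 2*0/(0 + (-13 + 0)²) + 15*(-2) = 2*0/(0 + (-13)²) - 30 = 2*0/(0 + 169) - 30 = 2*0/169 - 30 = 2*0*(1/169) - 30 = 0 - 30 = -30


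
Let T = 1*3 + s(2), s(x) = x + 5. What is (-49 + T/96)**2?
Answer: 5508409/2304 ≈ 2390.8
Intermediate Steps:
s(x) = 5 + x
T = 10 (T = 1*3 + (5 + 2) = 3 + 7 = 10)
(-49 + T/96)**2 = (-49 + 10/96)**2 = (-49 + 10*(1/96))**2 = (-49 + 5/48)**2 = (-2347/48)**2 = 5508409/2304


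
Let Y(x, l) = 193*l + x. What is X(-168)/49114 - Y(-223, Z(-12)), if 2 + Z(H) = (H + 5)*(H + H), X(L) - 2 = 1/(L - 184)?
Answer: -550021791617/17288128 ≈ -31815.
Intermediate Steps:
X(L) = 2 + 1/(-184 + L) (X(L) = 2 + 1/(L - 184) = 2 + 1/(-184 + L))
Z(H) = -2 + 2*H*(5 + H) (Z(H) = -2 + (H + 5)*(H + H) = -2 + (5 + H)*(2*H) = -2 + 2*H*(5 + H))
Y(x, l) = x + 193*l
X(-168)/49114 - Y(-223, Z(-12)) = ((-367 + 2*(-168))/(-184 - 168))/49114 - (-223 + 193*(-2 + 2*(-12)² + 10*(-12))) = ((-367 - 336)/(-352))*(1/49114) - (-223 + 193*(-2 + 2*144 - 120)) = -1/352*(-703)*(1/49114) - (-223 + 193*(-2 + 288 - 120)) = (703/352)*(1/49114) - (-223 + 193*166) = 703/17288128 - (-223 + 32038) = 703/17288128 - 1*31815 = 703/17288128 - 31815 = -550021791617/17288128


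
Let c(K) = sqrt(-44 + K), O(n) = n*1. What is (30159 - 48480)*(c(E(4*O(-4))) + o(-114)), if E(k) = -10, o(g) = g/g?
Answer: -18321 - 54963*I*sqrt(6) ≈ -18321.0 - 1.3463e+5*I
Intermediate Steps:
O(n) = n
o(g) = 1
(30159 - 48480)*(c(E(4*O(-4))) + o(-114)) = (30159 - 48480)*(sqrt(-44 - 10) + 1) = -18321*(sqrt(-54) + 1) = -18321*(3*I*sqrt(6) + 1) = -18321*(1 + 3*I*sqrt(6)) = -18321 - 54963*I*sqrt(6)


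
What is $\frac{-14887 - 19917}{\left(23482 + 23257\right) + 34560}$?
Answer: $- \frac{34804}{81299} \approx -0.4281$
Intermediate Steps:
$\frac{-14887 - 19917}{\left(23482 + 23257\right) + 34560} = - \frac{34804}{46739 + 34560} = - \frac{34804}{81299}$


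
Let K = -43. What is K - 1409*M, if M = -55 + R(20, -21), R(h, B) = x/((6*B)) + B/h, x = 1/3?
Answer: 298374971/3780 ≈ 78935.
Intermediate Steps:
x = 1/3 ≈ 0.33333
R(h, B) = 1/(18*B) + B/h (R(h, B) = 1/(3*((6*B))) + B/h = (1/(6*B))/3 + B/h = 1/(18*B) + B/h)
M = -211879/3780 (M = -55 + ((1/18)/(-21) - 21/20) = -55 + ((1/18)*(-1/21) - 21*1/20) = -55 + (-1/378 - 21/20) = -55 - 3979/3780 = -211879/3780 ≈ -56.053)
K - 1409*M = -43 - 1409*(-211879/3780) = -43 + 298537511/3780 = 298374971/3780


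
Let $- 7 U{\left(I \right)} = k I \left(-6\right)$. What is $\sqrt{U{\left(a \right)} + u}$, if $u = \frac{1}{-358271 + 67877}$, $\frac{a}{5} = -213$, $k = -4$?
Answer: $\frac{\sqrt{1676454062110646}}{677586} \approx 60.427$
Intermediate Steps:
$a = -1065$ ($a = 5 \left(-213\right) = -1065$)
$u = - \frac{1}{290394}$ ($u = \frac{1}{-290394} = - \frac{1}{290394} \approx -3.4436 \cdot 10^{-6}$)
$U{\left(I \right)} = - \frac{24 I}{7}$ ($U{\left(I \right)} = - \frac{- 4 I \left(-6\right)}{7} = - \frac{24 I}{7}$)
$\sqrt{U{\left(a \right)} + u} = \sqrt{\left(- \frac{24}{7}\right) \left(-1065\right) - \frac{1}{290394}} = \sqrt{\frac{25560}{7} - \frac{1}{290394}} = \sqrt{\frac{7422470633}{2032758}} = \frac{\sqrt{1676454062110646}}{677586}$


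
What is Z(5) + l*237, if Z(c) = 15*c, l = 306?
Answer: 72597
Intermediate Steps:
Z(5) + l*237 = 15*5 + 306*237 = 75 + 72522 = 72597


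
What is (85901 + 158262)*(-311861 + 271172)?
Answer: -9934748307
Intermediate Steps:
(85901 + 158262)*(-311861 + 271172) = 244163*(-40689) = -9934748307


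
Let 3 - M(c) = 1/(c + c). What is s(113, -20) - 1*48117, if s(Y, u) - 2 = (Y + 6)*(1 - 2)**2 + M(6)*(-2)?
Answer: -288011/6 ≈ -48002.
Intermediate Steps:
M(c) = 3 - 1/(2*c) (M(c) = 3 - 1/(c + c) = 3 - 1/(2*c))
s(Y, u) = 13/6 + Y (s(Y, u) = 2 + ((Y + 6)*(1 - 2)**2 + (3 - 1/2/6)*(-2)) = 2 + ((6 + Y)*(-1)**2 + (3 - 1/2*1/6)*(-2)) = 2 + ((6 + Y)*1 + (3 - 1/12)*(-2)) = 2 + ((6 + Y) + (35/12)*(-2)) = 2 + ((6 + Y) - 35/6) = 2 + (1/6 + Y) = 13/6 + Y)
s(113, -20) - 1*48117 = (13/6 + 113) - 1*48117 = 691/6 - 48117 = -288011/6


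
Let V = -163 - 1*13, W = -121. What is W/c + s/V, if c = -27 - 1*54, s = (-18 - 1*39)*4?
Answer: 9941/3564 ≈ 2.7893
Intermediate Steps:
V = -176 (V = -163 - 13 = -176)
s = -228 (s = (-18 - 39)*4 = -57*4 = -228)
c = -81 (c = -27 - 54 = -81)
W/c + s/V = -121/(-81) - 228/(-176) = -121*(-1/81) - 228*(-1/176) = 121/81 + 57/44 = 9941/3564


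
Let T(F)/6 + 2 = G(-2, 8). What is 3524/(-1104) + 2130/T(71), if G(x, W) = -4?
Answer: -5737/92 ≈ -62.359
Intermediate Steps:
T(F) = -36 (T(F) = -12 + 6*(-4) = -12 - 24 = -36)
3524/(-1104) + 2130/T(71) = 3524/(-1104) + 2130/(-36) = 3524*(-1/1104) + 2130*(-1/36) = -881/276 - 355/6 = -5737/92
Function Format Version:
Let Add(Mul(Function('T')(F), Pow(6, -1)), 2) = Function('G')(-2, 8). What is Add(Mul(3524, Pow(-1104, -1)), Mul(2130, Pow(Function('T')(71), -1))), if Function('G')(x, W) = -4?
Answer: Rational(-5737, 92) ≈ -62.359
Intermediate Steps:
Function('T')(F) = -36 (Function('T')(F) = Add(-12, Mul(6, -4)) = Add(-12, -24) = -36)
Add(Mul(3524, Pow(-1104, -1)), Mul(2130, Pow(Function('T')(71), -1))) = Add(Mul(3524, Pow(-1104, -1)), Mul(2130, Pow(-36, -1))) = Add(Mul(3524, Rational(-1, 1104)), Mul(2130, Rational(-1, 36))) = Add(Rational(-881, 276), Rational(-355, 6)) = Rational(-5737, 92)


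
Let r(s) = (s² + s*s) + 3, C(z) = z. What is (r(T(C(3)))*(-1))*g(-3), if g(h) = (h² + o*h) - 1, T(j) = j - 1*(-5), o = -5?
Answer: -3013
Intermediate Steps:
T(j) = 5 + j (T(j) = j + 5 = 5 + j)
g(h) = -1 + h² - 5*h (g(h) = (h² - 5*h) - 1 = -1 + h² - 5*h)
r(s) = 3 + 2*s² (r(s) = (s² + s²) + 3 = 2*s² + 3 = 3 + 2*s²)
(r(T(C(3)))*(-1))*g(-3) = ((3 + 2*(5 + 3)²)*(-1))*(-1 + (-3)² - 5*(-3)) = ((3 + 2*8²)*(-1))*(-1 + 9 + 15) = ((3 + 2*64)*(-1))*23 = ((3 + 128)*(-1))*23 = (131*(-1))*23 = -131*23 = -3013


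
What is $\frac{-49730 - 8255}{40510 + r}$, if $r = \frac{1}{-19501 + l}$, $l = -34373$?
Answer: $- \frac{3123883890}{2182435739} \approx -1.4314$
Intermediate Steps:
$r = - \frac{1}{53874}$ ($r = \frac{1}{-19501 - 34373} = \frac{1}{-53874} = - \frac{1}{53874} \approx -1.8562 \cdot 10^{-5}$)
$\frac{-49730 - 8255}{40510 + r} = \frac{-49730 - 8255}{40510 - \frac{1}{53874}} = - \frac{57985}{\frac{2182435739}{53874}} = \left(-57985\right) \frac{53874}{2182435739} = - \frac{3123883890}{2182435739}$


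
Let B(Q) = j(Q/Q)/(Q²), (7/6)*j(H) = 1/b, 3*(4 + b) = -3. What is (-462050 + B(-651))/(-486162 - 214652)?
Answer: 1142267303626/1732533098415 ≈ 0.65930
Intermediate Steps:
b = -5 (b = -4 + (⅓)*(-3) = -4 - 1 = -5)
j(H) = -6/35 (j(H) = (6/7)/(-5) = (6/7)*(-⅕) = -6/35)
B(Q) = -6/(35*Q²)
(-462050 + B(-651))/(-486162 - 214652) = (-462050 - 6/35/(-651)²)/(-486162 - 214652) = (-462050 - 6/35*1/423801)/(-700814) = (-462050 - 2/4944345)*(-1/700814) = -2284534607252/4944345*(-1/700814) = 1142267303626/1732533098415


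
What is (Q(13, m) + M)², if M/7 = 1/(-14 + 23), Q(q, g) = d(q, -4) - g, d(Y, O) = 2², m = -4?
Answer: 6241/81 ≈ 77.049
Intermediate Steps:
d(Y, O) = 4
Q(q, g) = 4 - g
M = 7/9 (M = 7*(1/(-14 + 23)) = 7*(1/9) = 7*(1*(⅑)) = 7*(⅑) = 7/9 ≈ 0.77778)
(Q(13, m) + M)² = ((4 - 1*(-4)) + 7/9)² = ((4 + 4) + 7/9)² = (8 + 7/9)² = (79/9)² = 6241/81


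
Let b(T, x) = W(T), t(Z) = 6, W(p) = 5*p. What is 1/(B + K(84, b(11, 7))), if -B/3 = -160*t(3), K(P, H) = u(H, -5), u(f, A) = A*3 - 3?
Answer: 1/2862 ≈ 0.00034941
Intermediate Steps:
u(f, A) = -3 + 3*A (u(f, A) = 3*A - 3 = -3 + 3*A)
b(T, x) = 5*T
K(P, H) = -18 (K(P, H) = -3 + 3*(-5) = -3 - 15 = -18)
B = 2880 (B = -(-480)*6 = -3*(-960) = 2880)
1/(B + K(84, b(11, 7))) = 1/(2880 - 18) = 1/2862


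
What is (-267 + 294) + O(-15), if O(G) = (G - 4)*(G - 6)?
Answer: 426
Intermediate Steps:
O(G) = (-6 + G)*(-4 + G) (O(G) = (-4 + G)*(-6 + G) = (-6 + G)*(-4 + G))
(-267 + 294) + O(-15) = (-267 + 294) + (24 + (-15)² - 10*(-15)) = 27 + (24 + 225 + 150) = 27 + 399 = 426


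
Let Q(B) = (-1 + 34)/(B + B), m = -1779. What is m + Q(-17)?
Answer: -60519/34 ≈ -1780.0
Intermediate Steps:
Q(B) = 33/(2*B) (Q(B) = 33/((2*B)) = 33*(1/(2*B)) = 33/(2*B))
m + Q(-17) = -1779 + (33/2)/(-17) = -1779 + (33/2)*(-1/17) = -1779 - 33/34 = -60519/34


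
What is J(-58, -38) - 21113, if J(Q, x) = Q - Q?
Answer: -21113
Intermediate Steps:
J(Q, x) = 0
J(-58, -38) - 21113 = 0 - 21113 = -21113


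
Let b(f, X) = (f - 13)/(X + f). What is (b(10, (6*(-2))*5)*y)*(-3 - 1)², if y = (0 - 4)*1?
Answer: -96/25 ≈ -3.8400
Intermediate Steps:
b(f, X) = (-13 + f)/(X + f)
y = -4 (y = -4*1 = -4)
(b(10, (6*(-2))*5)*y)*(-3 - 1)² = (((-13 + 10)/((6*(-2))*5 + 10))*(-4))*(-3 - 1)² = ((-3/(-12*5 + 10))*(-4))*(-4)² = ((-3/(-60 + 10))*(-4))*16 = ((-3/(-50))*(-4))*16 = (-1/50*(-3)*(-4))*16 = ((3/50)*(-4))*16 = -6/25*16 = -96/25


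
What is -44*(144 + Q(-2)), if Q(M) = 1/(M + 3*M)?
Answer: -12661/2 ≈ -6330.5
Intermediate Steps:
Q(M) = 1/(4*M)
-44*(144 + Q(-2)) = -44*(144 + (1/4)/(-2)) = -44*(144 + (1/4)*(-1/2)) = -44*(144 - 1/8) = -44*1151/8 = -12661/2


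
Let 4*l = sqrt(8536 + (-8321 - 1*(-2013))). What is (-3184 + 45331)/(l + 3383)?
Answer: 570333204/45778199 - 84294*sqrt(557)/45778199 ≈ 12.415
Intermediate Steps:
l = sqrt(557)/2 (l = sqrt(8536 + (-8321 - 1*(-2013)))/4 = sqrt(8536 + (-8321 + 2013))/4 = sqrt(8536 - 6308)/4 = sqrt(2228)/4 = (2*sqrt(557))/4 = sqrt(557)/2 ≈ 11.800)
(-3184 + 45331)/(l + 3383) = (-3184 + 45331)/(sqrt(557)/2 + 3383) = 42147/(3383 + sqrt(557)/2)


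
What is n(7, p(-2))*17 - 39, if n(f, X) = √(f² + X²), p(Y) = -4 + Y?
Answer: -39 + 17*√85 ≈ 117.73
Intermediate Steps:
n(f, X) = √(X² + f²)
n(7, p(-2))*17 - 39 = √((-4 - 2)² + 7²)*17 - 39 = √((-6)² + 49)*17 - 39 = √(36 + 49)*17 - 39 = √85*17 - 39 = 17*√85 - 39 = -39 + 17*√85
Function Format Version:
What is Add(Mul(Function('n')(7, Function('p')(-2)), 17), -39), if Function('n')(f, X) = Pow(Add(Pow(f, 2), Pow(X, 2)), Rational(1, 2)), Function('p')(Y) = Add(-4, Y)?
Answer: Add(-39, Mul(17, Pow(85, Rational(1, 2)))) ≈ 117.73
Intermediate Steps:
Function('n')(f, X) = Pow(Add(Pow(X, 2), Pow(f, 2)), Rational(1, 2))
Add(Mul(Function('n')(7, Function('p')(-2)), 17), -39) = Add(Mul(Pow(Add(Pow(Add(-4, -2), 2), Pow(7, 2)), Rational(1, 2)), 17), -39) = Add(Mul(Pow(Add(Pow(-6, 2), 49), Rational(1, 2)), 17), -39) = Add(Mul(Pow(Add(36, 49), Rational(1, 2)), 17), -39) = Add(Mul(Pow(85, Rational(1, 2)), 17), -39) = Add(Mul(17, Pow(85, Rational(1, 2))), -39) = Add(-39, Mul(17, Pow(85, Rational(1, 2))))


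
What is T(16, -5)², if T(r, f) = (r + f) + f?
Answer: 36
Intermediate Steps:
T(r, f) = r + 2*f (T(r, f) = (f + r) + f = r + 2*f)
T(16, -5)² = (16 + 2*(-5))² = (16 - 10)² = 6² = 36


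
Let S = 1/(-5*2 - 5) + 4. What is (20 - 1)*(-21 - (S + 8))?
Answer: -9386/15 ≈ -625.73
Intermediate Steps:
S = 59/15 (S = 1/(-10 - 5) + 4 = 1/(-15) + 4 = -1/15 + 4 = 59/15 ≈ 3.9333)
(20 - 1)*(-21 - (S + 8)) = (20 - 1)*(-21 - (59/15 + 8)) = 19*(-21 - 1*179/15) = 19*(-21 - 179/15) = 19*(-494/15) = -9386/15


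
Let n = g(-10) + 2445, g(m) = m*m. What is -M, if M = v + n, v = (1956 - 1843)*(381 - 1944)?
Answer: 174074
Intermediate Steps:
g(m) = m²
v = -176619 (v = 113*(-1563) = -176619)
n = 2545 (n = (-10)² + 2445 = 100 + 2445 = 2545)
M = -174074 (M = -176619 + 2545 = -174074)
-M = -1*(-174074) = 174074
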